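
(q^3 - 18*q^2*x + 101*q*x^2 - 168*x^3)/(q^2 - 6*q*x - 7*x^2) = (q^2 - 11*q*x + 24*x^2)/(q + x)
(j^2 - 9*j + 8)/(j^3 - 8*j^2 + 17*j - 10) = (j - 8)/(j^2 - 7*j + 10)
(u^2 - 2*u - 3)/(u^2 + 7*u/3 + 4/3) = 3*(u - 3)/(3*u + 4)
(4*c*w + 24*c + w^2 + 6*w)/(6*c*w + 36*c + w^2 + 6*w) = (4*c + w)/(6*c + w)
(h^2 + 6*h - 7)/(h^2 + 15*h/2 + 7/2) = 2*(h - 1)/(2*h + 1)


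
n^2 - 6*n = n*(n - 6)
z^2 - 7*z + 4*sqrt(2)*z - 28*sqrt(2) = (z - 7)*(z + 4*sqrt(2))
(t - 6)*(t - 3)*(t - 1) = t^3 - 10*t^2 + 27*t - 18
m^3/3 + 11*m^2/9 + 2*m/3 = m*(m/3 + 1)*(m + 2/3)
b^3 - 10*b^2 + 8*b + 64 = (b - 8)*(b - 4)*(b + 2)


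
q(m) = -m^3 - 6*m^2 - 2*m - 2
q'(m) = -3*m^2 - 12*m - 2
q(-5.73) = 0.60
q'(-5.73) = -31.74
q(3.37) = -115.15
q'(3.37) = -76.51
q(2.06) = -40.32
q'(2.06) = -39.45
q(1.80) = -30.87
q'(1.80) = -33.32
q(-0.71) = -3.25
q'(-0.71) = 5.01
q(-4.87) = -19.06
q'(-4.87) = -14.71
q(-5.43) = -7.95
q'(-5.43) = -25.29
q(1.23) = -15.40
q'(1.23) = -21.30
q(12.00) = -2618.00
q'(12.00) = -578.00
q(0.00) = -2.00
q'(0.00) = -2.00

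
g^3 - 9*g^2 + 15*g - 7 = (g - 7)*(g - 1)^2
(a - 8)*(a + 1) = a^2 - 7*a - 8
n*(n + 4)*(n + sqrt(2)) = n^3 + sqrt(2)*n^2 + 4*n^2 + 4*sqrt(2)*n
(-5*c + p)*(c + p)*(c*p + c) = -5*c^3*p - 5*c^3 - 4*c^2*p^2 - 4*c^2*p + c*p^3 + c*p^2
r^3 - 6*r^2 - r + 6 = (r - 6)*(r - 1)*(r + 1)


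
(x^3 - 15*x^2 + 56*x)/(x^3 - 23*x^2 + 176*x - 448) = x/(x - 8)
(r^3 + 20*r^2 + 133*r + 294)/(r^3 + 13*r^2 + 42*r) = (r + 7)/r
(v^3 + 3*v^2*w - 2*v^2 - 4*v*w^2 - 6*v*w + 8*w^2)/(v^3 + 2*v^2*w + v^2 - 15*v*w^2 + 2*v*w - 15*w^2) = (v^3 + 3*v^2*w - 2*v^2 - 4*v*w^2 - 6*v*w + 8*w^2)/(v^3 + 2*v^2*w + v^2 - 15*v*w^2 + 2*v*w - 15*w^2)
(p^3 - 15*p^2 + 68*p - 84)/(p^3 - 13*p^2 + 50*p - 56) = (p - 6)/(p - 4)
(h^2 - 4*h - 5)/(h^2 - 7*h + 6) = (h^2 - 4*h - 5)/(h^2 - 7*h + 6)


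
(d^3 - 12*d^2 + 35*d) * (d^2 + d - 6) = d^5 - 11*d^4 + 17*d^3 + 107*d^2 - 210*d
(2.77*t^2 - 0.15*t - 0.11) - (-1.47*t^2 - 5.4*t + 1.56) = 4.24*t^2 + 5.25*t - 1.67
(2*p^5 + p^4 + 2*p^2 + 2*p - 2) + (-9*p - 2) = 2*p^5 + p^4 + 2*p^2 - 7*p - 4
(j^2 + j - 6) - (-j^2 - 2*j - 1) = 2*j^2 + 3*j - 5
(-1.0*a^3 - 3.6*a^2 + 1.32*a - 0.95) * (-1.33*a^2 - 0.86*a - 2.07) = 1.33*a^5 + 5.648*a^4 + 3.4104*a^3 + 7.5803*a^2 - 1.9154*a + 1.9665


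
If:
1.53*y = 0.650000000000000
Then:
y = 0.42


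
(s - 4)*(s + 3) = s^2 - s - 12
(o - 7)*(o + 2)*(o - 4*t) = o^3 - 4*o^2*t - 5*o^2 + 20*o*t - 14*o + 56*t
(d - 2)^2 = d^2 - 4*d + 4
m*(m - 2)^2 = m^3 - 4*m^2 + 4*m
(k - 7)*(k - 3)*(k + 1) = k^3 - 9*k^2 + 11*k + 21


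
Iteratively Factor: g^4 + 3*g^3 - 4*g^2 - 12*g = (g)*(g^3 + 3*g^2 - 4*g - 12) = g*(g + 3)*(g^2 - 4) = g*(g + 2)*(g + 3)*(g - 2)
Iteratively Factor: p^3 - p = (p + 1)*(p^2 - p) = (p - 1)*(p + 1)*(p)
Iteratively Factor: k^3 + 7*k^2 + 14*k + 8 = (k + 4)*(k^2 + 3*k + 2) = (k + 1)*(k + 4)*(k + 2)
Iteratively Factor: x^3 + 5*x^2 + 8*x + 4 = (x + 2)*(x^2 + 3*x + 2) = (x + 2)^2*(x + 1)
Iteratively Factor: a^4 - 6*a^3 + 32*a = (a - 4)*(a^3 - 2*a^2 - 8*a) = a*(a - 4)*(a^2 - 2*a - 8) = a*(a - 4)*(a + 2)*(a - 4)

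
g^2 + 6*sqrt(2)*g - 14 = (g - sqrt(2))*(g + 7*sqrt(2))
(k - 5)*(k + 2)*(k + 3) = k^3 - 19*k - 30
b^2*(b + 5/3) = b^3 + 5*b^2/3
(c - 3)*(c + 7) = c^2 + 4*c - 21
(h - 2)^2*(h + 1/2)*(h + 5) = h^4 + 3*h^3/2 - 31*h^2/2 + 12*h + 10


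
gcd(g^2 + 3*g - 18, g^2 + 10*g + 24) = g + 6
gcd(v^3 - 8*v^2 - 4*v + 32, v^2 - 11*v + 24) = v - 8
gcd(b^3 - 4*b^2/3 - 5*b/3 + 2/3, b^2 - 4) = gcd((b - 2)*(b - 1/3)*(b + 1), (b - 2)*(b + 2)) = b - 2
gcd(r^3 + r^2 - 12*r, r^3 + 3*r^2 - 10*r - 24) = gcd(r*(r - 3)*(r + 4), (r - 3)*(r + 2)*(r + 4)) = r^2 + r - 12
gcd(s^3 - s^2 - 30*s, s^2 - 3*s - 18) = s - 6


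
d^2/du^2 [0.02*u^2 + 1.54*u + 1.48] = 0.0400000000000000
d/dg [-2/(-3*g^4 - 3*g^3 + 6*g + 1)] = 6*(-4*g^3 - 3*g^2 + 2)/(3*g^4 + 3*g^3 - 6*g - 1)^2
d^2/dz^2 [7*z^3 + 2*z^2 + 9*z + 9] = 42*z + 4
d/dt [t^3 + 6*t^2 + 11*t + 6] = 3*t^2 + 12*t + 11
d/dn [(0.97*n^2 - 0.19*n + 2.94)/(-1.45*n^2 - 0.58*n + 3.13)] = (-0.8381*n^2 + 14.5982*n + 1.1105)/(2.1025*n^4 + 1.682*n^3 - 8.7406*n^2 - 3.6308*n + 9.7969)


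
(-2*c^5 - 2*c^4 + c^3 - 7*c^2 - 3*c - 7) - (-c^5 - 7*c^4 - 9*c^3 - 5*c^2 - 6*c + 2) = -c^5 + 5*c^4 + 10*c^3 - 2*c^2 + 3*c - 9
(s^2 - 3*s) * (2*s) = 2*s^3 - 6*s^2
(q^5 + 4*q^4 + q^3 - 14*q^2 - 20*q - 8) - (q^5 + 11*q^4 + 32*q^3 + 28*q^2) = -7*q^4 - 31*q^3 - 42*q^2 - 20*q - 8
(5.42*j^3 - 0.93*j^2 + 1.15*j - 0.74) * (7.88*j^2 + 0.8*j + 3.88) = 42.7096*j^5 - 2.9924*j^4 + 29.3476*j^3 - 8.5196*j^2 + 3.87*j - 2.8712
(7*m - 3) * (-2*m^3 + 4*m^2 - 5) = -14*m^4 + 34*m^3 - 12*m^2 - 35*m + 15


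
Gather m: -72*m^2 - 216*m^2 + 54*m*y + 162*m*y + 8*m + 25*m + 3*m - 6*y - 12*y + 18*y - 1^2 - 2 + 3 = -288*m^2 + m*(216*y + 36)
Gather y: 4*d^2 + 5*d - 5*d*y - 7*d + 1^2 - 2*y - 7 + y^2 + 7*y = 4*d^2 - 2*d + y^2 + y*(5 - 5*d) - 6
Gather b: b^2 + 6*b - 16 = b^2 + 6*b - 16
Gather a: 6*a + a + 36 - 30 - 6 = 7*a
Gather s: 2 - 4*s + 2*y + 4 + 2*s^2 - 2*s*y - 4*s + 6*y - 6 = 2*s^2 + s*(-2*y - 8) + 8*y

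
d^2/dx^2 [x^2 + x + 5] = 2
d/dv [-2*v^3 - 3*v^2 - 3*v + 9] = -6*v^2 - 6*v - 3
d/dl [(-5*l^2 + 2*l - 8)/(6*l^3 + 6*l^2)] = (5*l^3 - 4*l^2 + 22*l + 16)/(6*l^3*(l^2 + 2*l + 1))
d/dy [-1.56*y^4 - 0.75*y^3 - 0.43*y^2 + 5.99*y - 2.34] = -6.24*y^3 - 2.25*y^2 - 0.86*y + 5.99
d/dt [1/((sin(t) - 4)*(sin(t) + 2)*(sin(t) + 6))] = (-3*sin(t)^2 - 8*sin(t) + 20)*cos(t)/((sin(t) - 4)^2*(sin(t) + 2)^2*(sin(t) + 6)^2)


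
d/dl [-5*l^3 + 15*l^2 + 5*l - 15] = -15*l^2 + 30*l + 5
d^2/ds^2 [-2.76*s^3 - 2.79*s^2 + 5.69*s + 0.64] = -16.56*s - 5.58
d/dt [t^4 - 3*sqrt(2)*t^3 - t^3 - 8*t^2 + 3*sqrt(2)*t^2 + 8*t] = 4*t^3 - 9*sqrt(2)*t^2 - 3*t^2 - 16*t + 6*sqrt(2)*t + 8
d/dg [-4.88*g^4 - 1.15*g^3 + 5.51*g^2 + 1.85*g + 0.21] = -19.52*g^3 - 3.45*g^2 + 11.02*g + 1.85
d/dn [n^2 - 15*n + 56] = 2*n - 15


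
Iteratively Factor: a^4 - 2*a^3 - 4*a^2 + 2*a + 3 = (a - 1)*(a^3 - a^2 - 5*a - 3) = (a - 1)*(a + 1)*(a^2 - 2*a - 3) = (a - 1)*(a + 1)^2*(a - 3)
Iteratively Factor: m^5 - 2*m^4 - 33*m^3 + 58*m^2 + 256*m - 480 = (m - 2)*(m^4 - 33*m^2 - 8*m + 240) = (m - 2)*(m + 4)*(m^3 - 4*m^2 - 17*m + 60) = (m - 5)*(m - 2)*(m + 4)*(m^2 + m - 12) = (m - 5)*(m - 3)*(m - 2)*(m + 4)*(m + 4)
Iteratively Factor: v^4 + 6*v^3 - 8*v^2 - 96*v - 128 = (v - 4)*(v^3 + 10*v^2 + 32*v + 32) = (v - 4)*(v + 4)*(v^2 + 6*v + 8) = (v - 4)*(v + 2)*(v + 4)*(v + 4)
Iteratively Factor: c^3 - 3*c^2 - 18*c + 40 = (c - 2)*(c^2 - c - 20) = (c - 2)*(c + 4)*(c - 5)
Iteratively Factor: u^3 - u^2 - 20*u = (u + 4)*(u^2 - 5*u) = u*(u + 4)*(u - 5)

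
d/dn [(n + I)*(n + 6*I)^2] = (n + 6*I)*(3*n + 8*I)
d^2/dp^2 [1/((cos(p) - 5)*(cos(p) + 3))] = (-4*sin(p)^4 + 66*sin(p)^2 + 45*cos(p)/2 + 3*cos(3*p)/2 - 24)/((cos(p) - 5)^3*(cos(p) + 3)^3)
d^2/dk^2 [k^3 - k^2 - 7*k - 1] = 6*k - 2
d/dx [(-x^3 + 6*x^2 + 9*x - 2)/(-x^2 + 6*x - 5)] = (x^4 - 12*x^3 + 60*x^2 - 64*x - 33)/(x^4 - 12*x^3 + 46*x^2 - 60*x + 25)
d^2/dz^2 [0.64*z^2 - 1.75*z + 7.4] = 1.28000000000000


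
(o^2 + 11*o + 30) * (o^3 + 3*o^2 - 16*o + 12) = o^5 + 14*o^4 + 47*o^3 - 74*o^2 - 348*o + 360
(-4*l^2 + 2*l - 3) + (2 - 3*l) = -4*l^2 - l - 1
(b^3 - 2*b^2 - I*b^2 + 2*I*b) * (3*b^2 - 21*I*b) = 3*b^5 - 6*b^4 - 24*I*b^4 - 21*b^3 + 48*I*b^3 + 42*b^2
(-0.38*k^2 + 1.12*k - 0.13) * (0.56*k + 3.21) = -0.2128*k^3 - 0.5926*k^2 + 3.5224*k - 0.4173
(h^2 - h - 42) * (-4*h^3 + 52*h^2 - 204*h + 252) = -4*h^5 + 56*h^4 - 88*h^3 - 1728*h^2 + 8316*h - 10584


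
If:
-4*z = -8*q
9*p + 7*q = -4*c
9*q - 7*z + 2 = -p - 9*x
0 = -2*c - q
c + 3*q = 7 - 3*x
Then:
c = -207/235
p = -46/47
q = 414/235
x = 122/141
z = 828/235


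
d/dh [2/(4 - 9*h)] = 18/(9*h - 4)^2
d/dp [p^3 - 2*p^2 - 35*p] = 3*p^2 - 4*p - 35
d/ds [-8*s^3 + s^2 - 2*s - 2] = -24*s^2 + 2*s - 2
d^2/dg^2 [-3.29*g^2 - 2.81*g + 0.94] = -6.58000000000000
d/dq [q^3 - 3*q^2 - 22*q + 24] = 3*q^2 - 6*q - 22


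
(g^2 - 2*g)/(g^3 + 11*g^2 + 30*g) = (g - 2)/(g^2 + 11*g + 30)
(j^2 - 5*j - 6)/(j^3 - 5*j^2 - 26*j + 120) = (j + 1)/(j^2 + j - 20)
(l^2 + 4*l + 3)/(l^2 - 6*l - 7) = (l + 3)/(l - 7)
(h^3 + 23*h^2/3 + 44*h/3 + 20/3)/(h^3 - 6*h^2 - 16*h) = (3*h^2 + 17*h + 10)/(3*h*(h - 8))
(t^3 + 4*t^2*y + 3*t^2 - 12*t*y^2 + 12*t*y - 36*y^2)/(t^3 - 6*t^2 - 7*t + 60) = (t^2 + 4*t*y - 12*y^2)/(t^2 - 9*t + 20)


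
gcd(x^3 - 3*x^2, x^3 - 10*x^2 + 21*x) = x^2 - 3*x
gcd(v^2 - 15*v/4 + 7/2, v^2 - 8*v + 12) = v - 2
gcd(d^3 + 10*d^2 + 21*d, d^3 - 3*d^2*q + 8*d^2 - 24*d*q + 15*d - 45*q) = d + 3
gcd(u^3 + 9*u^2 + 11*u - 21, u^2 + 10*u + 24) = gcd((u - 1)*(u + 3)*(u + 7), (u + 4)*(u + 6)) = 1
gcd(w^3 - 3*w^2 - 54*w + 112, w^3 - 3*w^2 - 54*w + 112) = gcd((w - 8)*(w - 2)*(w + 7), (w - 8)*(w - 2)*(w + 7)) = w^3 - 3*w^2 - 54*w + 112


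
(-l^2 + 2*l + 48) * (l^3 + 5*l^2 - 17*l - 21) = -l^5 - 3*l^4 + 75*l^3 + 227*l^2 - 858*l - 1008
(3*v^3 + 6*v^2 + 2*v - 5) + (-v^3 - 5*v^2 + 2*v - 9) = 2*v^3 + v^2 + 4*v - 14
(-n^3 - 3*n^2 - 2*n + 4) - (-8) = -n^3 - 3*n^2 - 2*n + 12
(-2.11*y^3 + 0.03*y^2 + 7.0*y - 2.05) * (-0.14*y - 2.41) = 0.2954*y^4 + 5.0809*y^3 - 1.0523*y^2 - 16.583*y + 4.9405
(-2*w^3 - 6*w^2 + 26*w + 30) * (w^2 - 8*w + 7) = -2*w^5 + 10*w^4 + 60*w^3 - 220*w^2 - 58*w + 210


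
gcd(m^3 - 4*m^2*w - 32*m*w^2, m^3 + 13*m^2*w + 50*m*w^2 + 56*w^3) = m + 4*w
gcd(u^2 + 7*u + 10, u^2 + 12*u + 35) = u + 5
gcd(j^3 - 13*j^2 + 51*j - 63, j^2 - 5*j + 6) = j - 3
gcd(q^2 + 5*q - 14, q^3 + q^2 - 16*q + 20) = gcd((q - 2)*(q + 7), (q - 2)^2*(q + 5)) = q - 2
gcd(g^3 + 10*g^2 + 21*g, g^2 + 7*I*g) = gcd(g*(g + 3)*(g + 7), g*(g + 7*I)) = g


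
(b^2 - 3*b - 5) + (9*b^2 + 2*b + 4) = 10*b^2 - b - 1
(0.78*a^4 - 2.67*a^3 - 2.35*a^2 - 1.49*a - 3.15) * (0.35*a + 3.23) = 0.273*a^5 + 1.5849*a^4 - 9.4466*a^3 - 8.112*a^2 - 5.9152*a - 10.1745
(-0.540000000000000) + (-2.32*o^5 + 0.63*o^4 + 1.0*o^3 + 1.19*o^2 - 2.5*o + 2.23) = -2.32*o^5 + 0.63*o^4 + 1.0*o^3 + 1.19*o^2 - 2.5*o + 1.69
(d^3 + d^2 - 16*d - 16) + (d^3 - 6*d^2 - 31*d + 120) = 2*d^3 - 5*d^2 - 47*d + 104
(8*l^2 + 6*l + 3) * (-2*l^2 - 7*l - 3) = -16*l^4 - 68*l^3 - 72*l^2 - 39*l - 9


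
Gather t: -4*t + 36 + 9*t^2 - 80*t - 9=9*t^2 - 84*t + 27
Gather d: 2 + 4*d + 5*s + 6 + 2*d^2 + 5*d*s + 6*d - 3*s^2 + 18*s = 2*d^2 + d*(5*s + 10) - 3*s^2 + 23*s + 8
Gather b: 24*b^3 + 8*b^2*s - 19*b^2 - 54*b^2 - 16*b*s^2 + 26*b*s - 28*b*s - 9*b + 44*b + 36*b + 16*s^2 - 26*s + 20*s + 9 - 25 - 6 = 24*b^3 + b^2*(8*s - 73) + b*(-16*s^2 - 2*s + 71) + 16*s^2 - 6*s - 22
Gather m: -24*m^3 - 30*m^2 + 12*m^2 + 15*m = -24*m^3 - 18*m^2 + 15*m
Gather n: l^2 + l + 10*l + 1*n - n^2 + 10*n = l^2 + 11*l - n^2 + 11*n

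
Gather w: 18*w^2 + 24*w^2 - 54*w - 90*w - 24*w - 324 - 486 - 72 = 42*w^2 - 168*w - 882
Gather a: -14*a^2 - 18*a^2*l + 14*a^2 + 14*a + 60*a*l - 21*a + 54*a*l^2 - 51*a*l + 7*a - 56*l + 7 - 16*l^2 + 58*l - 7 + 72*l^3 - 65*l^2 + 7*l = -18*a^2*l + a*(54*l^2 + 9*l) + 72*l^3 - 81*l^2 + 9*l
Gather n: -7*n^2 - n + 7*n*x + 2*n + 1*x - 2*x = -7*n^2 + n*(7*x + 1) - x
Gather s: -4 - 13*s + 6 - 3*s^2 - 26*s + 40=-3*s^2 - 39*s + 42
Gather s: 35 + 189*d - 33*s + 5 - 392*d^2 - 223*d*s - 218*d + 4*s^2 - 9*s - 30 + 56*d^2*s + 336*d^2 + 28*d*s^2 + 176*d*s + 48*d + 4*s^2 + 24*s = -56*d^2 + 19*d + s^2*(28*d + 8) + s*(56*d^2 - 47*d - 18) + 10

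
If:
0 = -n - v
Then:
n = -v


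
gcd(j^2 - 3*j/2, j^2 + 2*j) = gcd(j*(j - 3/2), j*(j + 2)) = j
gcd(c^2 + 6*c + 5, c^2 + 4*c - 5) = c + 5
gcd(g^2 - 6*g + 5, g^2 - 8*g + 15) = g - 5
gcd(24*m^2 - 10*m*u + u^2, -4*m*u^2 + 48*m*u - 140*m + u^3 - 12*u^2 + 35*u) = -4*m + u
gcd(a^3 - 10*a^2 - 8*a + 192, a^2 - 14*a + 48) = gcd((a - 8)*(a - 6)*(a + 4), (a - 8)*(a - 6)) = a^2 - 14*a + 48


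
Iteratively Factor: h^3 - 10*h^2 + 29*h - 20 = (h - 4)*(h^2 - 6*h + 5) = (h - 5)*(h - 4)*(h - 1)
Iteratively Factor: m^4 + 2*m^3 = (m)*(m^3 + 2*m^2) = m*(m + 2)*(m^2) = m^2*(m + 2)*(m)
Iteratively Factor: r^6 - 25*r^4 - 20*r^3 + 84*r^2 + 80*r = (r - 5)*(r^5 + 5*r^4 - 20*r^2 - 16*r) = (r - 5)*(r - 2)*(r^4 + 7*r^3 + 14*r^2 + 8*r) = (r - 5)*(r - 2)*(r + 4)*(r^3 + 3*r^2 + 2*r) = r*(r - 5)*(r - 2)*(r + 4)*(r^2 + 3*r + 2) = r*(r - 5)*(r - 2)*(r + 2)*(r + 4)*(r + 1)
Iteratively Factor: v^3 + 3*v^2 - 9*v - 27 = (v - 3)*(v^2 + 6*v + 9) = (v - 3)*(v + 3)*(v + 3)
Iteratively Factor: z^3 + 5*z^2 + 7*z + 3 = (z + 3)*(z^2 + 2*z + 1) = (z + 1)*(z + 3)*(z + 1)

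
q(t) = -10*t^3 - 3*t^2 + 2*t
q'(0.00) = 2.00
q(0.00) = 0.00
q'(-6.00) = -1042.00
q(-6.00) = 2040.00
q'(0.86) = -25.35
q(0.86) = -6.86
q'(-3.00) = -250.00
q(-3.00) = 237.00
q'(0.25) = -1.38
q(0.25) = 0.16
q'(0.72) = -17.87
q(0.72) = -3.85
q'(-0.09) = 2.30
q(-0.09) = -0.20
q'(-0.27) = 1.43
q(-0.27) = -0.56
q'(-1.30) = -40.90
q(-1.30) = 14.30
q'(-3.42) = -328.37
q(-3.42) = 358.09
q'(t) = -30*t^2 - 6*t + 2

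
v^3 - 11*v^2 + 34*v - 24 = (v - 6)*(v - 4)*(v - 1)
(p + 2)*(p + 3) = p^2 + 5*p + 6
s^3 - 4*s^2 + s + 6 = (s - 3)*(s - 2)*(s + 1)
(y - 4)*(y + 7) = y^2 + 3*y - 28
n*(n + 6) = n^2 + 6*n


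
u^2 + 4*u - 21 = (u - 3)*(u + 7)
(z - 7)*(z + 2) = z^2 - 5*z - 14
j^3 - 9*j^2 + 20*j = j*(j - 5)*(j - 4)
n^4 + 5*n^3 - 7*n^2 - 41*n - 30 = (n - 3)*(n + 1)*(n + 2)*(n + 5)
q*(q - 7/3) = q^2 - 7*q/3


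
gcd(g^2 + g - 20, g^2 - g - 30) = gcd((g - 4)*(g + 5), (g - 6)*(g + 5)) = g + 5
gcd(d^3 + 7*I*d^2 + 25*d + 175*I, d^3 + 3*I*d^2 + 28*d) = d + 7*I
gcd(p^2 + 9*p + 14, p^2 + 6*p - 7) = p + 7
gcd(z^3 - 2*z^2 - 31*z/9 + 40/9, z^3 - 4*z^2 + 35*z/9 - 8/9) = z^2 - 11*z/3 + 8/3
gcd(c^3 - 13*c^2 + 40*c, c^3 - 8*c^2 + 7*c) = c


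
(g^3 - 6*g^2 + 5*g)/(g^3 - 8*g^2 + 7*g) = (g - 5)/(g - 7)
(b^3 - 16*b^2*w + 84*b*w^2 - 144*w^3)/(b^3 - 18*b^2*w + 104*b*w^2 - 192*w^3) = (-b + 6*w)/(-b + 8*w)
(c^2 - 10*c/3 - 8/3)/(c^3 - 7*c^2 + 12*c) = (c + 2/3)/(c*(c - 3))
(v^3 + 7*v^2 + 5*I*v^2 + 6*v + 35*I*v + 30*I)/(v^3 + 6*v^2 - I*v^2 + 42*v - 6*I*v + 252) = (v^2 + v*(1 + 5*I) + 5*I)/(v^2 - I*v + 42)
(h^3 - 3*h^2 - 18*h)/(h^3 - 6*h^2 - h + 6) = h*(h + 3)/(h^2 - 1)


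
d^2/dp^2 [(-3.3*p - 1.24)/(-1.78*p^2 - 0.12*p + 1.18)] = ((3.3*p + 1.24)*(3.56*p + 0.12)*(7.12*p + 0.24) - (35.244*p + 5.2064)*(1.78*p^2 + 0.12*p - 1.18))/(1.78*p^2 + 0.12*p - 1.18)^3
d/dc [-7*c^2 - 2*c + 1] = -14*c - 2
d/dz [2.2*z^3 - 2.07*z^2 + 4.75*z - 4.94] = 6.6*z^2 - 4.14*z + 4.75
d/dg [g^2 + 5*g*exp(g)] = 5*g*exp(g) + 2*g + 5*exp(g)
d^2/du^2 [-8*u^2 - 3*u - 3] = -16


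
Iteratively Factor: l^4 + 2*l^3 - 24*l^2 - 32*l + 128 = (l - 4)*(l^3 + 6*l^2 - 32) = (l - 4)*(l + 4)*(l^2 + 2*l - 8) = (l - 4)*(l - 2)*(l + 4)*(l + 4)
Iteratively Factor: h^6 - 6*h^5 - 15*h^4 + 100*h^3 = (h)*(h^5 - 6*h^4 - 15*h^3 + 100*h^2) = h^2*(h^4 - 6*h^3 - 15*h^2 + 100*h) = h^2*(h + 4)*(h^3 - 10*h^2 + 25*h) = h^2*(h - 5)*(h + 4)*(h^2 - 5*h) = h^3*(h - 5)*(h + 4)*(h - 5)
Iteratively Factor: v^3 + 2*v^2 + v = (v + 1)*(v^2 + v) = v*(v + 1)*(v + 1)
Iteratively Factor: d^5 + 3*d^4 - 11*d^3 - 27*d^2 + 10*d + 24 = (d - 1)*(d^4 + 4*d^3 - 7*d^2 - 34*d - 24) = (d - 1)*(d + 1)*(d^3 + 3*d^2 - 10*d - 24) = (d - 3)*(d - 1)*(d + 1)*(d^2 + 6*d + 8) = (d - 3)*(d - 1)*(d + 1)*(d + 4)*(d + 2)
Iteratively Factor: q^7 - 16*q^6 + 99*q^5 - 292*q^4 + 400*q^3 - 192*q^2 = (q - 1)*(q^6 - 15*q^5 + 84*q^4 - 208*q^3 + 192*q^2) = (q - 4)*(q - 1)*(q^5 - 11*q^4 + 40*q^3 - 48*q^2) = q*(q - 4)*(q - 1)*(q^4 - 11*q^3 + 40*q^2 - 48*q) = q*(q - 4)*(q - 3)*(q - 1)*(q^3 - 8*q^2 + 16*q) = q*(q - 4)^2*(q - 3)*(q - 1)*(q^2 - 4*q) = q*(q - 4)^3*(q - 3)*(q - 1)*(q)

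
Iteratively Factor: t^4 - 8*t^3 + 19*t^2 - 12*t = (t - 3)*(t^3 - 5*t^2 + 4*t) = t*(t - 3)*(t^2 - 5*t + 4) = t*(t - 3)*(t - 1)*(t - 4)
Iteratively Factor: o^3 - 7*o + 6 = (o - 2)*(o^2 + 2*o - 3) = (o - 2)*(o + 3)*(o - 1)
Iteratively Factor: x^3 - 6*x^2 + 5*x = (x)*(x^2 - 6*x + 5) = x*(x - 1)*(x - 5)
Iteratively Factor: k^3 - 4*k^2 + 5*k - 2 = (k - 1)*(k^2 - 3*k + 2) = (k - 2)*(k - 1)*(k - 1)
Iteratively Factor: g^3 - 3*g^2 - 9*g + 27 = (g - 3)*(g^2 - 9) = (g - 3)*(g + 3)*(g - 3)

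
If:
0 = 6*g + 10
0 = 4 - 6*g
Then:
No Solution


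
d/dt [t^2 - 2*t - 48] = 2*t - 2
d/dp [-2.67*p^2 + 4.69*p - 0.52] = 4.69 - 5.34*p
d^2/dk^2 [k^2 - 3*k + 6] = 2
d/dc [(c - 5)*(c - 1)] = 2*c - 6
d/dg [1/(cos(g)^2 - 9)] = 2*sin(g)*cos(g)/(cos(g)^2 - 9)^2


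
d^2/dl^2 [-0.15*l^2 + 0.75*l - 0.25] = -0.300000000000000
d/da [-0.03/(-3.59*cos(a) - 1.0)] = 0.1077*sin(a)/(3.59*cos(a) + 1.0)^2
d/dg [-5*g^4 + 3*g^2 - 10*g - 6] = -20*g^3 + 6*g - 10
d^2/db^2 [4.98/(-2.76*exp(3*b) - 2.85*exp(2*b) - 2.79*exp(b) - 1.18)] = (-4.98*(8.28*exp(2*b) + 5.7*exp(b) + 2.79)*(16.56*exp(2*b) + 11.4*exp(b) + 5.58)*exp(b) + (123.7032*exp(2*b) + 56.772*exp(b) + 13.8942)*(2.76*exp(3*b) + 2.85*exp(2*b) + 2.79*exp(b) + 1.18))*exp(b)/(2.76*exp(3*b) + 2.85*exp(2*b) + 2.79*exp(b) + 1.18)^3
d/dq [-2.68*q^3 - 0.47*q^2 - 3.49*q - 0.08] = -8.04*q^2 - 0.94*q - 3.49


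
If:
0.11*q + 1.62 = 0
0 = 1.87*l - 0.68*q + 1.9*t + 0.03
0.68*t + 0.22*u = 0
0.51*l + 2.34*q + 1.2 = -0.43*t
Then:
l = 409.44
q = -14.73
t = -408.26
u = 1261.90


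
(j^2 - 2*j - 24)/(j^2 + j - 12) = (j - 6)/(j - 3)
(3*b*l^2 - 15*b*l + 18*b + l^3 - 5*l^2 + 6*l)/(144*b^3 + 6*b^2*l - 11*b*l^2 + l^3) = (l^2 - 5*l + 6)/(48*b^2 - 14*b*l + l^2)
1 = 1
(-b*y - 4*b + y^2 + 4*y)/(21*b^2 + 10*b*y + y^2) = (-b*y - 4*b + y^2 + 4*y)/(21*b^2 + 10*b*y + y^2)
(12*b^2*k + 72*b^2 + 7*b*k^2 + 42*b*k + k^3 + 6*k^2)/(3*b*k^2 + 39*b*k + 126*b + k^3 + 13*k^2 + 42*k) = (4*b + k)/(k + 7)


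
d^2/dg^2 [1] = 0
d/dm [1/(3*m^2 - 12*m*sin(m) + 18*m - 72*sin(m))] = 2*(2*m*cos(m) - m + 2*sin(m) + 12*cos(m) - 3)/(3*(m + 6)^2*(m - 4*sin(m))^2)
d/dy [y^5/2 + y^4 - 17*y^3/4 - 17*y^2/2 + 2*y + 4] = 5*y^4/2 + 4*y^3 - 51*y^2/4 - 17*y + 2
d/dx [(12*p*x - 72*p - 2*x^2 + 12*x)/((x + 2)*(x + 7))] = 2*(-6*p*x^2 + 72*p*x + 408*p - 15*x^2 - 28*x + 84)/(x^4 + 18*x^3 + 109*x^2 + 252*x + 196)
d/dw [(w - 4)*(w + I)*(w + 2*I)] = 3*w^2 + w*(-8 + 6*I) - 2 - 12*I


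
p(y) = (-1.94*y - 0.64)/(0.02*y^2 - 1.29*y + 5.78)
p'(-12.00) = -0.01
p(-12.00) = 0.94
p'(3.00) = -2.66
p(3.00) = -3.09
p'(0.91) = -0.56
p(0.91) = -0.52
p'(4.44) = -55.94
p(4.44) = -20.72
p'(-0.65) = -0.27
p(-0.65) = 0.09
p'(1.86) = -1.00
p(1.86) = -1.23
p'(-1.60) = -0.19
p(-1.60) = 0.31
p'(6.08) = -5.96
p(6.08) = 9.39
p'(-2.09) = -0.16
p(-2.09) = 0.40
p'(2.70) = -1.96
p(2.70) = -2.41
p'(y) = (1.29 - 0.04*y)*(-1.94*y - 0.64)/(0.02*y^2 - 1.29*y + 5.78)^2 - 1.94/(0.02*y^2 - 1.29*y + 5.78)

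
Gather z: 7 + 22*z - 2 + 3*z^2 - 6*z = 3*z^2 + 16*z + 5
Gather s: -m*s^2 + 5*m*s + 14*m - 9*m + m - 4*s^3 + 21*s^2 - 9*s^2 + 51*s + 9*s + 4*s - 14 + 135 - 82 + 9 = 6*m - 4*s^3 + s^2*(12 - m) + s*(5*m + 64) + 48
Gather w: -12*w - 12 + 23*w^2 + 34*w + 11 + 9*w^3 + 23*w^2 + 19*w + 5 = 9*w^3 + 46*w^2 + 41*w + 4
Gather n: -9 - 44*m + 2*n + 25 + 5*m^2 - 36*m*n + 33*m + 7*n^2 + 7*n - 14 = 5*m^2 - 11*m + 7*n^2 + n*(9 - 36*m) + 2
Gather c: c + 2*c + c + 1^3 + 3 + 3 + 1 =4*c + 8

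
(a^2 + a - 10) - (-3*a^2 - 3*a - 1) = 4*a^2 + 4*a - 9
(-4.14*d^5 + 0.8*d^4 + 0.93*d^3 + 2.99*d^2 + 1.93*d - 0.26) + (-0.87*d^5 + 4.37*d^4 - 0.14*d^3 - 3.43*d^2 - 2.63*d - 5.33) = -5.01*d^5 + 5.17*d^4 + 0.79*d^3 - 0.44*d^2 - 0.7*d - 5.59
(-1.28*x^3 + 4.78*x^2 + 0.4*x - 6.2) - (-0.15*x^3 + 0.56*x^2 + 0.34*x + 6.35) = -1.13*x^3 + 4.22*x^2 + 0.06*x - 12.55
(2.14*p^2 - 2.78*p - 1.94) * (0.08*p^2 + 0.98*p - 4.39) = 0.1712*p^4 + 1.8748*p^3 - 12.2742*p^2 + 10.303*p + 8.5166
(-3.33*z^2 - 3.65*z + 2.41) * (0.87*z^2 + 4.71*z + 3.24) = -2.8971*z^4 - 18.8598*z^3 - 25.884*z^2 - 0.4749*z + 7.8084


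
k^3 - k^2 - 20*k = k*(k - 5)*(k + 4)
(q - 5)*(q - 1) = q^2 - 6*q + 5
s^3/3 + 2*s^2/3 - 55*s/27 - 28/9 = (s/3 + 1)*(s - 7/3)*(s + 4/3)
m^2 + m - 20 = (m - 4)*(m + 5)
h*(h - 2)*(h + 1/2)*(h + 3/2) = h^4 - 13*h^2/4 - 3*h/2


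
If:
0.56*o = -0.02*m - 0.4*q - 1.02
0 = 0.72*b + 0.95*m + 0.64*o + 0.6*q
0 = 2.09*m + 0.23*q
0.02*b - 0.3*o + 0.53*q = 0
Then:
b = 1.66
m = 0.09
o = -1.27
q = -0.78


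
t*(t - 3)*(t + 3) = t^3 - 9*t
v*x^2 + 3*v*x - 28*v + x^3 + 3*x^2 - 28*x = (v + x)*(x - 4)*(x + 7)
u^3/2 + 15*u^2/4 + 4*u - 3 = (u/2 + 1)*(u - 1/2)*(u + 6)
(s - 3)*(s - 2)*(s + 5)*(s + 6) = s^4 + 6*s^3 - 19*s^2 - 84*s + 180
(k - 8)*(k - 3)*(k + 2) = k^3 - 9*k^2 + 2*k + 48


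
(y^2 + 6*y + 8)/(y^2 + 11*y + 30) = (y^2 + 6*y + 8)/(y^2 + 11*y + 30)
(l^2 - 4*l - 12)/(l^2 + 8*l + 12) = (l - 6)/(l + 6)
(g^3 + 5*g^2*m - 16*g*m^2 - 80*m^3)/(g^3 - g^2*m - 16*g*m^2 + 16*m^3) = (g + 5*m)/(g - m)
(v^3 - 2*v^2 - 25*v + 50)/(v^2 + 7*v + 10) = (v^2 - 7*v + 10)/(v + 2)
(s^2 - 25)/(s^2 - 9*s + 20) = (s + 5)/(s - 4)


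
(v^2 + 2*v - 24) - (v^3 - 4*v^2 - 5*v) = -v^3 + 5*v^2 + 7*v - 24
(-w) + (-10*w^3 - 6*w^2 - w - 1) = -10*w^3 - 6*w^2 - 2*w - 1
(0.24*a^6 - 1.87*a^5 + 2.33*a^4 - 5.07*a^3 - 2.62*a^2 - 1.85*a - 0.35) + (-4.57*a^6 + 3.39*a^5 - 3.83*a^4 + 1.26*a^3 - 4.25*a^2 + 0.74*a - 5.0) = -4.33*a^6 + 1.52*a^5 - 1.5*a^4 - 3.81*a^3 - 6.87*a^2 - 1.11*a - 5.35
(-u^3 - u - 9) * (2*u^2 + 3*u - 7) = -2*u^5 - 3*u^4 + 5*u^3 - 21*u^2 - 20*u + 63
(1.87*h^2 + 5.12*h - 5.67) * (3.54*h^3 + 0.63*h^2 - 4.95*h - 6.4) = 6.6198*h^5 + 19.3029*h^4 - 26.1027*h^3 - 40.8841*h^2 - 4.7015*h + 36.288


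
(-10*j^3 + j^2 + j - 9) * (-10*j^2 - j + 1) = 100*j^5 - 21*j^3 + 90*j^2 + 10*j - 9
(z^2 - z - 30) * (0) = 0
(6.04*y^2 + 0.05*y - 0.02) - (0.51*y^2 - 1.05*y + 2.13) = 5.53*y^2 + 1.1*y - 2.15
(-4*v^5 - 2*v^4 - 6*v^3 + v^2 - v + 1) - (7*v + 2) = -4*v^5 - 2*v^4 - 6*v^3 + v^2 - 8*v - 1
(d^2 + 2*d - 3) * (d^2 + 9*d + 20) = d^4 + 11*d^3 + 35*d^2 + 13*d - 60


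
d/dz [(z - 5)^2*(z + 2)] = (z - 5)*(3*z - 1)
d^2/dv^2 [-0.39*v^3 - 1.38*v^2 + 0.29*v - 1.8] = -2.34*v - 2.76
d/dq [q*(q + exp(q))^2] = (q + exp(q))*(2*q*(exp(q) + 1) + q + exp(q))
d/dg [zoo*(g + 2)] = zoo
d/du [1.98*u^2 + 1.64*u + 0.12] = 3.96*u + 1.64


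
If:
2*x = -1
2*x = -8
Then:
No Solution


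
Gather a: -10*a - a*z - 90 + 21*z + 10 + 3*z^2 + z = a*(-z - 10) + 3*z^2 + 22*z - 80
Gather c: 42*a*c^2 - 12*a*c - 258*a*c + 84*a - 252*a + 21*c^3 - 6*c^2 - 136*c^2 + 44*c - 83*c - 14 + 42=-168*a + 21*c^3 + c^2*(42*a - 142) + c*(-270*a - 39) + 28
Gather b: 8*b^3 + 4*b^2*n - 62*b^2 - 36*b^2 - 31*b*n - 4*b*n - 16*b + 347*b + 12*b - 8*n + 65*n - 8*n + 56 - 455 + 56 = 8*b^3 + b^2*(4*n - 98) + b*(343 - 35*n) + 49*n - 343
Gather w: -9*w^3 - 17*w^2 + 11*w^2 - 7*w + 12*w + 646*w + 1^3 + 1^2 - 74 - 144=-9*w^3 - 6*w^2 + 651*w - 216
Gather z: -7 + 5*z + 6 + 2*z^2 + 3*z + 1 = 2*z^2 + 8*z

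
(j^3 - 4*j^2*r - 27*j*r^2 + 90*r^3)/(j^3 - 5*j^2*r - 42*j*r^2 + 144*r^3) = (-j^2 + j*r + 30*r^2)/(-j^2 + 2*j*r + 48*r^2)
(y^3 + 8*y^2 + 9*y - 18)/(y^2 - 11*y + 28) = (y^3 + 8*y^2 + 9*y - 18)/(y^2 - 11*y + 28)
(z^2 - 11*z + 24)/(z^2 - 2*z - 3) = (z - 8)/(z + 1)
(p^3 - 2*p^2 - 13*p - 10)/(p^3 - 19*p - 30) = (p + 1)/(p + 3)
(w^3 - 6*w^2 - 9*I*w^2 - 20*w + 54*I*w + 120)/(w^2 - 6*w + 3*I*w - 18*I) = (w^2 - 9*I*w - 20)/(w + 3*I)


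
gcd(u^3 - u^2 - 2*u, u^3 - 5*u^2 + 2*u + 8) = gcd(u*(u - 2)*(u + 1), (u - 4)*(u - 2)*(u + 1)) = u^2 - u - 2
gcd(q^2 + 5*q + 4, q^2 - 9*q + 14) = 1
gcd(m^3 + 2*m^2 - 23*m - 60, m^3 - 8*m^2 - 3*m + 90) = m^2 - 2*m - 15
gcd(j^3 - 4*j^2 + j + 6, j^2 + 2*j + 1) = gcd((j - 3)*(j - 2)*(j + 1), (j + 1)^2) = j + 1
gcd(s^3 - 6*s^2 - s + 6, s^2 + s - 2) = s - 1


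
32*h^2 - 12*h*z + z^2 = (-8*h + z)*(-4*h + z)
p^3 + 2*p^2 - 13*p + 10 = (p - 2)*(p - 1)*(p + 5)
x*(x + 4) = x^2 + 4*x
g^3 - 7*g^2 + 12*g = g*(g - 4)*(g - 3)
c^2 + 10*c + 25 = (c + 5)^2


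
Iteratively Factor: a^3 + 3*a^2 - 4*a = (a - 1)*(a^2 + 4*a) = a*(a - 1)*(a + 4)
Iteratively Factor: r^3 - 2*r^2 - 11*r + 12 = (r - 1)*(r^2 - r - 12) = (r - 1)*(r + 3)*(r - 4)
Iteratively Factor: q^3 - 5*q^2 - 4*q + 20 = (q - 5)*(q^2 - 4) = (q - 5)*(q - 2)*(q + 2)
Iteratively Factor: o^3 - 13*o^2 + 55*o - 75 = (o - 5)*(o^2 - 8*o + 15) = (o - 5)^2*(o - 3)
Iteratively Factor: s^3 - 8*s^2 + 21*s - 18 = (s - 3)*(s^2 - 5*s + 6) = (s - 3)*(s - 2)*(s - 3)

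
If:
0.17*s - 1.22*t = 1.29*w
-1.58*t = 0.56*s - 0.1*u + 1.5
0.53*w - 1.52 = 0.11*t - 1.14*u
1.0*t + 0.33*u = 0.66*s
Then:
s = -0.55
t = -0.69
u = 1.00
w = 0.58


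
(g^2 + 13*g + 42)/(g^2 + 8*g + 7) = (g + 6)/(g + 1)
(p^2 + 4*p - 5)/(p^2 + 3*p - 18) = (p^2 + 4*p - 5)/(p^2 + 3*p - 18)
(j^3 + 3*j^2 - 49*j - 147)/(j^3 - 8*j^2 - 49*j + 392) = (j + 3)/(j - 8)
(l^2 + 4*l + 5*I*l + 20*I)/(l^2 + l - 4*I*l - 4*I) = (l^2 + l*(4 + 5*I) + 20*I)/(l^2 + l*(1 - 4*I) - 4*I)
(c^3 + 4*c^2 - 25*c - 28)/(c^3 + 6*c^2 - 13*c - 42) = (c^2 - 3*c - 4)/(c^2 - c - 6)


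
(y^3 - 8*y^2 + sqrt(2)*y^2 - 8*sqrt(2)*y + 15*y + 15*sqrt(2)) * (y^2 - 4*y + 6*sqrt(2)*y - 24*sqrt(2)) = y^5 - 12*y^4 + 7*sqrt(2)*y^4 - 84*sqrt(2)*y^3 + 59*y^3 - 204*y^2 + 329*sqrt(2)*y^2 - 420*sqrt(2)*y + 564*y - 720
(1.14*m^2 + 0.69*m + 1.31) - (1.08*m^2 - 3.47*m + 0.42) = 0.0599999999999998*m^2 + 4.16*m + 0.89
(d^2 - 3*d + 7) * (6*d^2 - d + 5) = 6*d^4 - 19*d^3 + 50*d^2 - 22*d + 35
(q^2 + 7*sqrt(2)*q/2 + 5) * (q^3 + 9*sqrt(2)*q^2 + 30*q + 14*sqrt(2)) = q^5 + 25*sqrt(2)*q^4/2 + 98*q^3 + 164*sqrt(2)*q^2 + 248*q + 70*sqrt(2)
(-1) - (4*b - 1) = -4*b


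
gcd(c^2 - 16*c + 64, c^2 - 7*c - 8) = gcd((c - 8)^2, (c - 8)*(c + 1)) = c - 8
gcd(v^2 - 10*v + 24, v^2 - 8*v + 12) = v - 6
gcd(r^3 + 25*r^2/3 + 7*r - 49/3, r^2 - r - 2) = 1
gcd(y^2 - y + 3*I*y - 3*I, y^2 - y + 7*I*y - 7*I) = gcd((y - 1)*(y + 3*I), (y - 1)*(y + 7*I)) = y - 1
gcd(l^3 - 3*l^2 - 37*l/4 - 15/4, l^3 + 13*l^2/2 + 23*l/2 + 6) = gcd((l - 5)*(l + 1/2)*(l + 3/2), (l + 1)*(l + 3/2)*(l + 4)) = l + 3/2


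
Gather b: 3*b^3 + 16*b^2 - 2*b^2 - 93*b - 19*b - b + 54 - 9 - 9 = 3*b^3 + 14*b^2 - 113*b + 36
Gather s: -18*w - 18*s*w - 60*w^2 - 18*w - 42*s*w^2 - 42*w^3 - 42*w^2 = s*(-42*w^2 - 18*w) - 42*w^3 - 102*w^2 - 36*w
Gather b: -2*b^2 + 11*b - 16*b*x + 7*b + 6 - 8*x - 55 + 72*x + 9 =-2*b^2 + b*(18 - 16*x) + 64*x - 40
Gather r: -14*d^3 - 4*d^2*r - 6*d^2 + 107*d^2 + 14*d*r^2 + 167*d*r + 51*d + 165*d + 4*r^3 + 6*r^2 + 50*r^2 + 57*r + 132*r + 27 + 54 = -14*d^3 + 101*d^2 + 216*d + 4*r^3 + r^2*(14*d + 56) + r*(-4*d^2 + 167*d + 189) + 81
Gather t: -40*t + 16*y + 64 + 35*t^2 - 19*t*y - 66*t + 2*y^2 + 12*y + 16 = 35*t^2 + t*(-19*y - 106) + 2*y^2 + 28*y + 80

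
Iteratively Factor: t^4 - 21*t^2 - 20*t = (t + 4)*(t^3 - 4*t^2 - 5*t) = t*(t + 4)*(t^2 - 4*t - 5) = t*(t + 1)*(t + 4)*(t - 5)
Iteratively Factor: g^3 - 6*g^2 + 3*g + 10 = (g - 2)*(g^2 - 4*g - 5) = (g - 5)*(g - 2)*(g + 1)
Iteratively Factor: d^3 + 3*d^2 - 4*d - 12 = (d - 2)*(d^2 + 5*d + 6) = (d - 2)*(d + 2)*(d + 3)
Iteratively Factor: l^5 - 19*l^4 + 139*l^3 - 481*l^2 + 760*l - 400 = (l - 5)*(l^4 - 14*l^3 + 69*l^2 - 136*l + 80) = (l - 5)^2*(l^3 - 9*l^2 + 24*l - 16) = (l - 5)^2*(l - 4)*(l^2 - 5*l + 4) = (l - 5)^2*(l - 4)*(l - 1)*(l - 4)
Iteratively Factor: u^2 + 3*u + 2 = (u + 2)*(u + 1)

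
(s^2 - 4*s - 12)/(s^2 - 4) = (s - 6)/(s - 2)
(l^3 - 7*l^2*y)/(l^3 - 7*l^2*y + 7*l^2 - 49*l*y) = l/(l + 7)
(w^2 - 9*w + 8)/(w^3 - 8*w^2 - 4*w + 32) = (w - 1)/(w^2 - 4)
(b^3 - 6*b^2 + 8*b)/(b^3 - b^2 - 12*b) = (b - 2)/(b + 3)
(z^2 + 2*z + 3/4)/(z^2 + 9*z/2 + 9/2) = (z + 1/2)/(z + 3)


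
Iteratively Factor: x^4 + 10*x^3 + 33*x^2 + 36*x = (x)*(x^3 + 10*x^2 + 33*x + 36) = x*(x + 3)*(x^2 + 7*x + 12) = x*(x + 3)*(x + 4)*(x + 3)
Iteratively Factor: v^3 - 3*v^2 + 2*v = (v)*(v^2 - 3*v + 2) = v*(v - 1)*(v - 2)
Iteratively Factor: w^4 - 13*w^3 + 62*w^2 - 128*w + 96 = (w - 3)*(w^3 - 10*w^2 + 32*w - 32) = (w - 4)*(w - 3)*(w^2 - 6*w + 8) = (w - 4)^2*(w - 3)*(w - 2)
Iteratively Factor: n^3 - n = (n - 1)*(n^2 + n) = (n - 1)*(n + 1)*(n)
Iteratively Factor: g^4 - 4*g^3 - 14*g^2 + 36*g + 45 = (g + 3)*(g^3 - 7*g^2 + 7*g + 15) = (g - 5)*(g + 3)*(g^2 - 2*g - 3) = (g - 5)*(g - 3)*(g + 3)*(g + 1)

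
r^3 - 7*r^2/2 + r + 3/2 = (r - 3)*(r - 1)*(r + 1/2)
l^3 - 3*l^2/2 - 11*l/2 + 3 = (l - 3)*(l - 1/2)*(l + 2)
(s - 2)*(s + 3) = s^2 + s - 6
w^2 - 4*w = w*(w - 4)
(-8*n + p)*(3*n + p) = -24*n^2 - 5*n*p + p^2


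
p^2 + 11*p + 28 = (p + 4)*(p + 7)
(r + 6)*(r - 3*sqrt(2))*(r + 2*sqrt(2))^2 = r^4 + sqrt(2)*r^3 + 6*r^3 - 16*r^2 + 6*sqrt(2)*r^2 - 96*r - 24*sqrt(2)*r - 144*sqrt(2)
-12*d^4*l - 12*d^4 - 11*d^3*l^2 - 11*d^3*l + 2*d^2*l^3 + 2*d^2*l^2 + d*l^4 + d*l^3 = (-3*d + l)*(d + l)*(4*d + l)*(d*l + d)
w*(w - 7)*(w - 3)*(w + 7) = w^4 - 3*w^3 - 49*w^2 + 147*w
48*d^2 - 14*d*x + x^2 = (-8*d + x)*(-6*d + x)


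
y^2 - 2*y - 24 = (y - 6)*(y + 4)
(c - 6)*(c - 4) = c^2 - 10*c + 24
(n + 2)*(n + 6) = n^2 + 8*n + 12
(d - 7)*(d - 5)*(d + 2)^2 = d^4 - 8*d^3 - 9*d^2 + 92*d + 140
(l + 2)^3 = l^3 + 6*l^2 + 12*l + 8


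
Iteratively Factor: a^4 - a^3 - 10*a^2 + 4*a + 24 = (a - 2)*(a^3 + a^2 - 8*a - 12) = (a - 2)*(a + 2)*(a^2 - a - 6) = (a - 2)*(a + 2)^2*(a - 3)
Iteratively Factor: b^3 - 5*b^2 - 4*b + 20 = (b - 2)*(b^2 - 3*b - 10) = (b - 2)*(b + 2)*(b - 5)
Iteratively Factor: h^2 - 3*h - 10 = (h + 2)*(h - 5)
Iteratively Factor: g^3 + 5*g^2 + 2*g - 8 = (g + 4)*(g^2 + g - 2) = (g - 1)*(g + 4)*(g + 2)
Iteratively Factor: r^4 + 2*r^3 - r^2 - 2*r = (r + 2)*(r^3 - r) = (r - 1)*(r + 2)*(r^2 + r) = r*(r - 1)*(r + 2)*(r + 1)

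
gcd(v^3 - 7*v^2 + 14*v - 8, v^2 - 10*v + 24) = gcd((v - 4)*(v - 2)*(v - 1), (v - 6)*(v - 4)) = v - 4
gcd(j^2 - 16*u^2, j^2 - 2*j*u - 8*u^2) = -j + 4*u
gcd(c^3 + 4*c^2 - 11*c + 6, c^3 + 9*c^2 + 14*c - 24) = c^2 + 5*c - 6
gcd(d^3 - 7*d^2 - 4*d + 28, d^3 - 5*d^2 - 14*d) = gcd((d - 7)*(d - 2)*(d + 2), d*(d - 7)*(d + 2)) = d^2 - 5*d - 14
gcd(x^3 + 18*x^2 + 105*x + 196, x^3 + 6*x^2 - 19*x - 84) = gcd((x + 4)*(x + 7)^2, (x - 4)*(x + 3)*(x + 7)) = x + 7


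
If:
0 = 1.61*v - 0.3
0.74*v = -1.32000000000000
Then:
No Solution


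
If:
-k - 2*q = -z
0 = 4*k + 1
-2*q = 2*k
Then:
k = -1/4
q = 1/4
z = 1/4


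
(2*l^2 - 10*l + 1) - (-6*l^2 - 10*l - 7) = 8*l^2 + 8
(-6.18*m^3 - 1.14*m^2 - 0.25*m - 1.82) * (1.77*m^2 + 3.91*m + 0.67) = -10.9386*m^5 - 26.1816*m^4 - 9.0405*m^3 - 4.9627*m^2 - 7.2837*m - 1.2194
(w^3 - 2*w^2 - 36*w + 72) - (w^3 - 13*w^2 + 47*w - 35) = 11*w^2 - 83*w + 107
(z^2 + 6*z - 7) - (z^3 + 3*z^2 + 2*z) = -z^3 - 2*z^2 + 4*z - 7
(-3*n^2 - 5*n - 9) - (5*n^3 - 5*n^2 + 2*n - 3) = -5*n^3 + 2*n^2 - 7*n - 6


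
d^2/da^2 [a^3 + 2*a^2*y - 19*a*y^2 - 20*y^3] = 6*a + 4*y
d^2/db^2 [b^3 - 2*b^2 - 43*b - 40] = 6*b - 4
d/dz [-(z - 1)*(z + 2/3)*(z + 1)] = -3*z^2 - 4*z/3 + 1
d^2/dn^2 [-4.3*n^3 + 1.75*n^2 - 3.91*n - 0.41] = 3.5 - 25.8*n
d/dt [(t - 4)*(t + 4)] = 2*t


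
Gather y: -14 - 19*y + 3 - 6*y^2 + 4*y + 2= -6*y^2 - 15*y - 9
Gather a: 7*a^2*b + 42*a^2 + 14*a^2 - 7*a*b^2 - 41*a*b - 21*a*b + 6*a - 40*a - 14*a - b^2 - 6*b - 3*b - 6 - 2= a^2*(7*b + 56) + a*(-7*b^2 - 62*b - 48) - b^2 - 9*b - 8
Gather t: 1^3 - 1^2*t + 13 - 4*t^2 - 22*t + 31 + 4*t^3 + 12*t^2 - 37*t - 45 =4*t^3 + 8*t^2 - 60*t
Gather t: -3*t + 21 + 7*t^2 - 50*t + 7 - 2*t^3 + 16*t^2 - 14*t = -2*t^3 + 23*t^2 - 67*t + 28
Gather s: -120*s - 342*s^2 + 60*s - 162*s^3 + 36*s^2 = -162*s^3 - 306*s^2 - 60*s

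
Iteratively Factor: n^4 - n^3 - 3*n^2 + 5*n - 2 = (n - 1)*(n^3 - 3*n + 2) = (n - 1)*(n + 2)*(n^2 - 2*n + 1) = (n - 1)^2*(n + 2)*(n - 1)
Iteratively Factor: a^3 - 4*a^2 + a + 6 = (a + 1)*(a^2 - 5*a + 6) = (a - 2)*(a + 1)*(a - 3)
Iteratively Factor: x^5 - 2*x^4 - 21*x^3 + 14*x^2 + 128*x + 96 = (x - 4)*(x^4 + 2*x^3 - 13*x^2 - 38*x - 24) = (x - 4)*(x + 3)*(x^3 - x^2 - 10*x - 8) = (x - 4)*(x + 1)*(x + 3)*(x^2 - 2*x - 8) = (x - 4)^2*(x + 1)*(x + 3)*(x + 2)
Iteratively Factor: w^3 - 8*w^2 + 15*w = (w - 5)*(w^2 - 3*w) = w*(w - 5)*(w - 3)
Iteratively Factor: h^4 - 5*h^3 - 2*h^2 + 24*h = (h - 4)*(h^3 - h^2 - 6*h) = (h - 4)*(h - 3)*(h^2 + 2*h) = (h - 4)*(h - 3)*(h + 2)*(h)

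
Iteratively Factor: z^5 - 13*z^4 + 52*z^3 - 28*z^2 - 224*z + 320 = (z - 4)*(z^4 - 9*z^3 + 16*z^2 + 36*z - 80) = (z - 4)*(z + 2)*(z^3 - 11*z^2 + 38*z - 40) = (z - 4)^2*(z + 2)*(z^2 - 7*z + 10) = (z - 5)*(z - 4)^2*(z + 2)*(z - 2)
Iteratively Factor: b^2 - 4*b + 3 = (b - 1)*(b - 3)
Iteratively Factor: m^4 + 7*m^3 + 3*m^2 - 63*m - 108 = (m + 4)*(m^3 + 3*m^2 - 9*m - 27) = (m - 3)*(m + 4)*(m^2 + 6*m + 9) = (m - 3)*(m + 3)*(m + 4)*(m + 3)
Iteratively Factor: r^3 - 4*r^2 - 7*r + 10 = (r - 1)*(r^2 - 3*r - 10) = (r - 5)*(r - 1)*(r + 2)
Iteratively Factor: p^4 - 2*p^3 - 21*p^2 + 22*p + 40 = (p - 2)*(p^3 - 21*p - 20) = (p - 5)*(p - 2)*(p^2 + 5*p + 4) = (p - 5)*(p - 2)*(p + 1)*(p + 4)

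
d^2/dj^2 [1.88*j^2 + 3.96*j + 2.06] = 3.76000000000000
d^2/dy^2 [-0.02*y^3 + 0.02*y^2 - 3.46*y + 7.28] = 0.04 - 0.12*y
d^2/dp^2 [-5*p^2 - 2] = -10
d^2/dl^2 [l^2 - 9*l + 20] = 2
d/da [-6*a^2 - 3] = -12*a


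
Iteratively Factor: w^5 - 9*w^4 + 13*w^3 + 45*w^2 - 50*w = (w - 5)*(w^4 - 4*w^3 - 7*w^2 + 10*w) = (w - 5)*(w + 2)*(w^3 - 6*w^2 + 5*w) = (w - 5)*(w - 1)*(w + 2)*(w^2 - 5*w) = w*(w - 5)*(w - 1)*(w + 2)*(w - 5)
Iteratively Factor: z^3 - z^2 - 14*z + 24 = (z - 3)*(z^2 + 2*z - 8) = (z - 3)*(z - 2)*(z + 4)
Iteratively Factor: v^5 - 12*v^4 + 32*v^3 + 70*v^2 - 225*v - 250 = (v + 2)*(v^4 - 14*v^3 + 60*v^2 - 50*v - 125) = (v - 5)*(v + 2)*(v^3 - 9*v^2 + 15*v + 25) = (v - 5)^2*(v + 2)*(v^2 - 4*v - 5) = (v - 5)^2*(v + 1)*(v + 2)*(v - 5)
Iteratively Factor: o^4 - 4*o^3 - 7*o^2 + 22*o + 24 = (o + 1)*(o^3 - 5*o^2 - 2*o + 24) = (o + 1)*(o + 2)*(o^2 - 7*o + 12) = (o - 4)*(o + 1)*(o + 2)*(o - 3)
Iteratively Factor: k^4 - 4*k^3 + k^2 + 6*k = (k - 3)*(k^3 - k^2 - 2*k) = k*(k - 3)*(k^2 - k - 2) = k*(k - 3)*(k + 1)*(k - 2)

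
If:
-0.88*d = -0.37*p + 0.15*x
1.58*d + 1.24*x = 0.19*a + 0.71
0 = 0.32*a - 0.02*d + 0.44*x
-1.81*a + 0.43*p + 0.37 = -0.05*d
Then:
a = 0.69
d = 0.89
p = 1.94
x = -0.46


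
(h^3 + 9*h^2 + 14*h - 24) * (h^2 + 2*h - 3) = h^5 + 11*h^4 + 29*h^3 - 23*h^2 - 90*h + 72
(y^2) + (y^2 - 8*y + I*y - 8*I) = 2*y^2 - 8*y + I*y - 8*I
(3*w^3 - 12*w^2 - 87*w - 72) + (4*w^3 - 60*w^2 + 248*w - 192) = 7*w^3 - 72*w^2 + 161*w - 264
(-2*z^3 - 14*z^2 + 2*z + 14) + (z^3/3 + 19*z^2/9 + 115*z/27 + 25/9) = -5*z^3/3 - 107*z^2/9 + 169*z/27 + 151/9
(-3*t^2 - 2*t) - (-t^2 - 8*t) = -2*t^2 + 6*t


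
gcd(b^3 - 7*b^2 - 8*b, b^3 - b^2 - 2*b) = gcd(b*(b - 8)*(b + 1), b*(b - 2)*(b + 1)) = b^2 + b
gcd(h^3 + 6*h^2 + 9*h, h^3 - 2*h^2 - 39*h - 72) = h^2 + 6*h + 9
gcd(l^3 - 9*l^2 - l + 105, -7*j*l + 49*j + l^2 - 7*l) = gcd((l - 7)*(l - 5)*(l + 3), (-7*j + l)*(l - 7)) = l - 7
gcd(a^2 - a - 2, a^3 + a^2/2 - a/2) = a + 1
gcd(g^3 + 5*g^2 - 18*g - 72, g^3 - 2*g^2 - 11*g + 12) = g^2 - g - 12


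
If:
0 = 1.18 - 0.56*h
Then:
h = 2.11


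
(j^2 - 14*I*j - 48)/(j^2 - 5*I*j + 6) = (j - 8*I)/(j + I)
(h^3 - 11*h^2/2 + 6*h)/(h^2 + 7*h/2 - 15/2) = h*(h - 4)/(h + 5)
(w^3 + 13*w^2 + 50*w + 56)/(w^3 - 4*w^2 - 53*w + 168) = (w^2 + 6*w + 8)/(w^2 - 11*w + 24)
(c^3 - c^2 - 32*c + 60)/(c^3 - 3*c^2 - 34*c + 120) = (c - 2)/(c - 4)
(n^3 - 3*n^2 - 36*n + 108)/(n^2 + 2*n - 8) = (n^3 - 3*n^2 - 36*n + 108)/(n^2 + 2*n - 8)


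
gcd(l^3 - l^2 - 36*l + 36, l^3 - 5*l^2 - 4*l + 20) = 1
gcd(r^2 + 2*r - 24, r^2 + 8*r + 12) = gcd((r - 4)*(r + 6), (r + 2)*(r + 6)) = r + 6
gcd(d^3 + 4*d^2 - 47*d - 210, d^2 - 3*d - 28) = d - 7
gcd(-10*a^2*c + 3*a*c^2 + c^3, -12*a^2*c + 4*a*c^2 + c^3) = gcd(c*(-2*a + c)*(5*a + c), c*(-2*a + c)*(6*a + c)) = 2*a*c - c^2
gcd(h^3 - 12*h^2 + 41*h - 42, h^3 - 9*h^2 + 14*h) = h^2 - 9*h + 14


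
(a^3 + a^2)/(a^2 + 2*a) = a*(a + 1)/(a + 2)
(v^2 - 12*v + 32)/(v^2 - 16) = (v - 8)/(v + 4)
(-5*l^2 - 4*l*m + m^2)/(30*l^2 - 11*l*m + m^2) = (-l - m)/(6*l - m)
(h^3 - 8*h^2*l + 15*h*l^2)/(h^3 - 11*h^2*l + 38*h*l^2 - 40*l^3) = h*(h - 3*l)/(h^2 - 6*h*l + 8*l^2)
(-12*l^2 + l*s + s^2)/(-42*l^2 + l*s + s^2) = (-12*l^2 + l*s + s^2)/(-42*l^2 + l*s + s^2)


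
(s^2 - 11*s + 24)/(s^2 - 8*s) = (s - 3)/s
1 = 1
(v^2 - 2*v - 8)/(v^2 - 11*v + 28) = (v + 2)/(v - 7)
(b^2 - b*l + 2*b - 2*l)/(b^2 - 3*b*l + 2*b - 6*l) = (b - l)/(b - 3*l)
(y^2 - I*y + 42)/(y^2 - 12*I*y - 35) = (y + 6*I)/(y - 5*I)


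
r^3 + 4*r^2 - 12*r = r*(r - 2)*(r + 6)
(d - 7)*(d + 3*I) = d^2 - 7*d + 3*I*d - 21*I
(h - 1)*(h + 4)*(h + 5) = h^3 + 8*h^2 + 11*h - 20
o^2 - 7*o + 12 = (o - 4)*(o - 3)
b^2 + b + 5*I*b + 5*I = (b + 1)*(b + 5*I)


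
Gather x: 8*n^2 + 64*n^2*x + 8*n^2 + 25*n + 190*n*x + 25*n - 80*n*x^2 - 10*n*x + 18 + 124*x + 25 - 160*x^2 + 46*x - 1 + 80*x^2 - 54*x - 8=16*n^2 + 50*n + x^2*(-80*n - 80) + x*(64*n^2 + 180*n + 116) + 34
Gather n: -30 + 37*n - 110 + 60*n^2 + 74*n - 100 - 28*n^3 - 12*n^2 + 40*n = -28*n^3 + 48*n^2 + 151*n - 240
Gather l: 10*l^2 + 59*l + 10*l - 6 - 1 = 10*l^2 + 69*l - 7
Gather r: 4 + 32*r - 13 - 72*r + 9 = -40*r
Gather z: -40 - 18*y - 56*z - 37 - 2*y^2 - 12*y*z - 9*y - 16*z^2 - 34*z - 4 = -2*y^2 - 27*y - 16*z^2 + z*(-12*y - 90) - 81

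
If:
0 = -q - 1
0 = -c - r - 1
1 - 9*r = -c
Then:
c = -1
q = -1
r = 0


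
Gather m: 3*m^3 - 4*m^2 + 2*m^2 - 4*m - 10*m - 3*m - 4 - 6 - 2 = 3*m^3 - 2*m^2 - 17*m - 12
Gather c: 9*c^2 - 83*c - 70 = 9*c^2 - 83*c - 70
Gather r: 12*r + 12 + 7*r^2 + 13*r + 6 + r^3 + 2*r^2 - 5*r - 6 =r^3 + 9*r^2 + 20*r + 12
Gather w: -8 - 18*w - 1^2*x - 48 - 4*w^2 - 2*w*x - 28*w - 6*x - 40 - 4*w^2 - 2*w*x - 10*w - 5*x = -8*w^2 + w*(-4*x - 56) - 12*x - 96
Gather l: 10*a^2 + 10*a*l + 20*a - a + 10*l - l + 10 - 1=10*a^2 + 19*a + l*(10*a + 9) + 9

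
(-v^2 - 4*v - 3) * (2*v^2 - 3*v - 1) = -2*v^4 - 5*v^3 + 7*v^2 + 13*v + 3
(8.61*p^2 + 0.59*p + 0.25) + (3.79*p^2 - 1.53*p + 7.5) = 12.4*p^2 - 0.94*p + 7.75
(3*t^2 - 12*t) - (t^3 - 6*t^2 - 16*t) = -t^3 + 9*t^2 + 4*t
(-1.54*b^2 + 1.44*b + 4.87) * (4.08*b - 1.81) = -6.2832*b^3 + 8.6626*b^2 + 17.2632*b - 8.8147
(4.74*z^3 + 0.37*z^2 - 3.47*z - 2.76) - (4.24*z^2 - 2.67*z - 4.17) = 4.74*z^3 - 3.87*z^2 - 0.8*z + 1.41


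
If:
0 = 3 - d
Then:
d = 3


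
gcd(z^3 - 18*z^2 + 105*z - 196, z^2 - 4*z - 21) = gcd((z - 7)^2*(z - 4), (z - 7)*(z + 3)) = z - 7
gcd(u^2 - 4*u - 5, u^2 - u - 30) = 1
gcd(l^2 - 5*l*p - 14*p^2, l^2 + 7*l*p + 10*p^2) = l + 2*p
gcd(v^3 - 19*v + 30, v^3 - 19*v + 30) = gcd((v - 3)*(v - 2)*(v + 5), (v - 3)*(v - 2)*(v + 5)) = v^3 - 19*v + 30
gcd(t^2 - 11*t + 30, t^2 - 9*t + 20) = t - 5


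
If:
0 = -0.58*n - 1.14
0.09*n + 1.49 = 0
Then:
No Solution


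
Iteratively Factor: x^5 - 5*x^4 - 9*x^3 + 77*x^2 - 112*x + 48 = (x + 4)*(x^4 - 9*x^3 + 27*x^2 - 31*x + 12) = (x - 1)*(x + 4)*(x^3 - 8*x^2 + 19*x - 12) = (x - 3)*(x - 1)*(x + 4)*(x^2 - 5*x + 4) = (x - 3)*(x - 1)^2*(x + 4)*(x - 4)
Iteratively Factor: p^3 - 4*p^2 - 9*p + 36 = (p - 3)*(p^2 - p - 12) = (p - 3)*(p + 3)*(p - 4)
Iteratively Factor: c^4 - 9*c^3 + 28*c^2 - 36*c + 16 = (c - 2)*(c^3 - 7*c^2 + 14*c - 8) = (c - 2)^2*(c^2 - 5*c + 4) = (c - 4)*(c - 2)^2*(c - 1)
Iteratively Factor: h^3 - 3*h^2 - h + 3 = (h - 1)*(h^2 - 2*h - 3) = (h - 1)*(h + 1)*(h - 3)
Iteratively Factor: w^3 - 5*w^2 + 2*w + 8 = (w - 4)*(w^2 - w - 2) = (w - 4)*(w + 1)*(w - 2)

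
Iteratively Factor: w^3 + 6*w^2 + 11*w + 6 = (w + 1)*(w^2 + 5*w + 6) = (w + 1)*(w + 2)*(w + 3)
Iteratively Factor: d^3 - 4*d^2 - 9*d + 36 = (d + 3)*(d^2 - 7*d + 12) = (d - 4)*(d + 3)*(d - 3)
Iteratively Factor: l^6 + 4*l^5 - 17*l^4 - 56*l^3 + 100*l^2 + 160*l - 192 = (l - 1)*(l^5 + 5*l^4 - 12*l^3 - 68*l^2 + 32*l + 192) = (l - 1)*(l + 4)*(l^4 + l^3 - 16*l^2 - 4*l + 48) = (l - 1)*(l + 4)^2*(l^3 - 3*l^2 - 4*l + 12) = (l - 3)*(l - 1)*(l + 4)^2*(l^2 - 4) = (l - 3)*(l - 2)*(l - 1)*(l + 4)^2*(l + 2)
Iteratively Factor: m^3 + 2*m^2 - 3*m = (m - 1)*(m^2 + 3*m) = (m - 1)*(m + 3)*(m)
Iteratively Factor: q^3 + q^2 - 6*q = (q + 3)*(q^2 - 2*q) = q*(q + 3)*(q - 2)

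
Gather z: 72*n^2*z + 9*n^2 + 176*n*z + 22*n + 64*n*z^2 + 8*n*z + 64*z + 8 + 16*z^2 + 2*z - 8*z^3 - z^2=9*n^2 + 22*n - 8*z^3 + z^2*(64*n + 15) + z*(72*n^2 + 184*n + 66) + 8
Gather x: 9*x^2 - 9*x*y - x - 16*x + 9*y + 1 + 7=9*x^2 + x*(-9*y - 17) + 9*y + 8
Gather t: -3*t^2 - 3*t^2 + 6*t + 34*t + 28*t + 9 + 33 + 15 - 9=-6*t^2 + 68*t + 48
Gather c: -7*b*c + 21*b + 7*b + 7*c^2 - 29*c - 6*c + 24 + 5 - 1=28*b + 7*c^2 + c*(-7*b - 35) + 28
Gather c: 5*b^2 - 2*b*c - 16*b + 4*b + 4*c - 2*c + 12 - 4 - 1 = 5*b^2 - 12*b + c*(2 - 2*b) + 7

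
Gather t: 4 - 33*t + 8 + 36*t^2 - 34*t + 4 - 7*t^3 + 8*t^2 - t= -7*t^3 + 44*t^2 - 68*t + 16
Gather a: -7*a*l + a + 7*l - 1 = a*(1 - 7*l) + 7*l - 1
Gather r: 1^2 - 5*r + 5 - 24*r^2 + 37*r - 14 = -24*r^2 + 32*r - 8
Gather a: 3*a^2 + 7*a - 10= 3*a^2 + 7*a - 10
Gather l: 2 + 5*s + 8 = 5*s + 10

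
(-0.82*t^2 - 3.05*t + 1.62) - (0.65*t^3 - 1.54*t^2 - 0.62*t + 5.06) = -0.65*t^3 + 0.72*t^2 - 2.43*t - 3.44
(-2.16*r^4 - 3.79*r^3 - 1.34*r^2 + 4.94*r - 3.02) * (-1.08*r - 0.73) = 2.3328*r^5 + 5.67*r^4 + 4.2139*r^3 - 4.357*r^2 - 0.3446*r + 2.2046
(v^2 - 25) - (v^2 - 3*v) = 3*v - 25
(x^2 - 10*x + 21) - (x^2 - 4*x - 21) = 42 - 6*x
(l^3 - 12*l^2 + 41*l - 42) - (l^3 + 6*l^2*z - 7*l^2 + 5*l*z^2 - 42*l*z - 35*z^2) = -6*l^2*z - 5*l^2 - 5*l*z^2 + 42*l*z + 41*l + 35*z^2 - 42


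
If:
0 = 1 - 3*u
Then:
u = 1/3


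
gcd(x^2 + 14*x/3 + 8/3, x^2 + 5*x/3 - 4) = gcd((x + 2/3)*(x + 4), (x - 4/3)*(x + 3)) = 1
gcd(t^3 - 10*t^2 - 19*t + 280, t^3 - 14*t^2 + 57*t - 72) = t - 8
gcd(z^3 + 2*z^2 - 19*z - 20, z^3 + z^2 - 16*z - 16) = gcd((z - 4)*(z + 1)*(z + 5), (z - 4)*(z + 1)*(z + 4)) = z^2 - 3*z - 4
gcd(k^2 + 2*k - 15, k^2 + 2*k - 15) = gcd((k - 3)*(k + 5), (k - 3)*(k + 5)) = k^2 + 2*k - 15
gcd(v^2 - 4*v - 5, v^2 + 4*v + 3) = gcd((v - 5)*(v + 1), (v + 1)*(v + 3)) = v + 1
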